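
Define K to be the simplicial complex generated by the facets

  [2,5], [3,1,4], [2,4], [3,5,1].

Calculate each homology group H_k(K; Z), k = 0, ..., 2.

H_0 ≅ Z,  H_1 ≅ Z,  H_2 = 0.

K has 5 vertices, 7 edges, 2 triangles.
rank ∂_0 = 0, rank ∂_1 = 4 ⇒ b_0 = 5 − 0 − 4 = 1; all invariant factors of ∂_1 are 1 so no torsion. So H_0 ≅ Z.
rank ∂_1 = 4, rank ∂_2 = 2 ⇒ b_1 = 7 − 4 − 2 = 1; all invariant factors of ∂_2 are 1 so no torsion. So H_1 ≅ Z.
rank ∂_2 = 2, rank ∂_3 = 0 ⇒ b_2 = 2 − 2 − 0 = 0. So H_2 ≅ 0.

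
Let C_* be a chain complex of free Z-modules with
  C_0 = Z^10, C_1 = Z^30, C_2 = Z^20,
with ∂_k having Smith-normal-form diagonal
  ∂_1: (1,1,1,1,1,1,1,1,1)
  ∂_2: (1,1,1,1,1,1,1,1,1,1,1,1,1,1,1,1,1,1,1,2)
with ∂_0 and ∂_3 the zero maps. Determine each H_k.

H_0 ≅ Z,  H_1 ≅ Z ⊕ Z/2Z,  H_2 = 0.

H_0: b_0 = 10 − 0 − 9 = 1; torsion from ∂_1 factors > 1: none. So H_0 ≅ Z.
H_1: b_1 = 30 − 9 − 20 = 1; torsion from ∂_2 factors > 1: [2]. So H_1 ≅ Z ⊕ Z/2Z.
H_2: b_2 = 20 − 20 − 0 = 0; torsion from ∂_3 factors > 1: none. So H_2 ≅ 0.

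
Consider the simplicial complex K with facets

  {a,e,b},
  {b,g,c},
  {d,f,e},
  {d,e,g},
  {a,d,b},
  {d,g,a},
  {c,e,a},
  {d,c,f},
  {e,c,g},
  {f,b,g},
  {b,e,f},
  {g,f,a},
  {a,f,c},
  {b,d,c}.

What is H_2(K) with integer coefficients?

Take the total order a < b < c < d < e < f < g on the vertex set. Then K (dimension 2) consists of the simplices:

  0-simplices (7): a, b, c, d, e, f, g
  1-simplices (21): ab, ac, ad, ae, af, ag, bc, bd, be, bf, bg, cd, ce, cf, cg, de, df, dg, ef, eg, fg
  2-simplices (14): abd, abe, ace, acf, adg, afg, bcd, bcg, bef, bfg, cdf, ceg, def, deg

giving chain groups C_0 ≅ Z^7, C_1 ≅ Z^21, C_2 ≅ Z^14.

Boundary ∂_1: C_1 → C_0 sends each edge [p,q] (with p < q) to q − p. For instance
  ∂de = e − d.
The 7×21 boundary matrix has rank 6 and Smith normal form diag(1,1,1,1,1,1).

∂_2: C_2 → C_1 sends each 2-simplex [p,q,r] to [q,r] − [p,r] + [p,q]. For instance
  ∂bcd = cd − bd + bc,
  ∂deg = eg − dg + de.
As a 21×14 matrix over Z this has rank 13, with invariant factors (1,1,1,1,1,1,1,1,1,1,1,1,1).

Reading off H_k = ker ∂_k / im ∂_{k+1}:

  H_2: rank ker ∂_2 − rank ∂_3 = (14 − 13) − 0 = 1, and there is no ∂_3, so H_2 ≅ Z.

H_2 = Z.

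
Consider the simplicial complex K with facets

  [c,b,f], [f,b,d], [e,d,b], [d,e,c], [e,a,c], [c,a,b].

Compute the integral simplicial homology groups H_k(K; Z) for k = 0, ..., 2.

H_0 ≅ Z,  H_1 ≅ Z,  H_2 = 0.

Fix the vertex order a < b < c < d < e < f and write every simplex with vertices in increasing order. Then dim K = 2 and the simplices of K are:

  0-simplices (6): a, b, c, d, e, f
  1-simplices (12): ab, ac, ae, bc, bd, be, bf, cd, ce, cf, de, df
  2-simplices (6): abc, ace, bcf, bde, bdf, cde

Hence C_0 ≅ Z^6, C_1 ≅ Z^12, C_2 ≅ Z^6.

Boundary ∂_1: C_1 → C_0 sends each edge [p,q] (with p < q) to q − p. For instance
  ∂cf = f − c.
This gives a 6×12 integer matrix of rank 5; reducing to Smith normal form yields diagonal entries (1,1,1,1,1).

The boundary map ∂_2: C_2 → C_1 maps a triangle to the signed sum of its edges. For instance
  ∂bde = de − be + bd,
  ∂abc = bc − ac + ab.
The resulting 12×6 matrix has rank 6, and its Smith normal form has invariant factors (1,1,1,1,1,1).

Computing H_k = (kernel of ∂_k) / (image of ∂_{k+1}):

  H_0: rank C_0 − rank ∂_1 = 6 − 5 = 1, and the invariant factors of ∂_1 are all 1, so H_0 = Z.
  H_1: rank ker ∂_1 − rank ∂_2 = (12 − 5) − 6 = 1, and the invariant factors of ∂_2 are all 1, so H_1 = Z.
  H_2: rank ker ∂_2 − rank ∂_3 = (6 − 6) − 0 = 0, and there is no ∂_3, so H_2 = 0.

As a check, the Euler characteristic is 6 − 12 + 6 = 0, which agrees with 1 − 1 + 0 = 0.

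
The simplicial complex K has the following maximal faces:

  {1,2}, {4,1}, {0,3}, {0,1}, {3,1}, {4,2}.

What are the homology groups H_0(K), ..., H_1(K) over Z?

Order the vertices as 0 < 1 < 2 < 3 < 4. Listing each simplex with vertices in this order, K has dimension 1 with simplices:

  0-simplices (5): [0], [1], [2], [3], [4]
  1-simplices (6): [0,1], [0,3], [1,2], [1,3], [1,4], [2,4]

Hence C_0 ≅ Z^5, C_1 ≅ Z^6.

The boundary map ∂_1: C_1 → C_0 is given by ∂[p,q] = [q] − [p]. For instance
  ∂[2,4] = [4] − [2].
The resulting 5×6 matrix has rank 4, and its Smith normal form has invariant factors (1,1,1,1).

Computing H_k = (kernel of ∂_k) / (image of ∂_{k+1}):

  H_0: rank C_0 − rank ∂_1 = 5 − 4 = 1, and the invariant factors of ∂_1 are all 1, so H_0 = Z.
  H_1: rank ker ∂_1 − rank ∂_2 = (6 − 4) − 0 = 2, and there is no ∂_2, so H_1 = Z^2.

H_0 = Z,  H_1 = Z^2.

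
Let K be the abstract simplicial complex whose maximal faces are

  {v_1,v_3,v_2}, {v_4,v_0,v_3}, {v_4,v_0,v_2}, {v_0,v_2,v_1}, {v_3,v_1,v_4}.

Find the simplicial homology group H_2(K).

Take the total order v_0 < v_1 < v_2 < v_3 < v_4 on the vertex set. Then K (dimension 2) consists of the simplices:

  0-simplices (5): [v_0], [v_1], [v_2], [v_3], [v_4]
  1-simplices (10): [v_0,v_1], [v_0,v_2], [v_0,v_3], [v_0,v_4], [v_1,v_2], [v_1,v_3], [v_1,v_4], [v_2,v_3], [v_2,v_4], [v_3,v_4]
  2-simplices (5): [v_0,v_1,v_2], [v_0,v_2,v_4], [v_0,v_3,v_4], [v_1,v_2,v_3], [v_1,v_3,v_4]

giving chain groups C_0 ≅ Z^5, C_1 ≅ Z^10, C_2 ≅ Z^5.

The boundary map ∂_1: C_1 → C_0 maps an edge to its endpoints' difference, ∂[p,q] = q − p.
The resulting 5×10 matrix has rank 4, and its Smith normal form has invariant factors (1,1,1,1).

∂_2: C_2 → C_1 sends each 2-simplex [p,q,r] to [q,r] − [p,r] + [p,q]. For instance
  ∂[v_0,v_3,v_4] = [v_3,v_4] − [v_0,v_4] + [v_0,v_3],
  ∂[v_1,v_3,v_4] = [v_3,v_4] − [v_1,v_4] + [v_1,v_3].
The resulting 10×5 matrix has rank 5, and its Smith normal form has invariant factors (1,1,1,1,1).

Reading off H_k = ker ∂_k / im ∂_{k+1}:

  H_2: rank ker ∂_2 − rank ∂_3 = (5 − 5) − 0 = 0, and there is no ∂_3, so H_2 ≅ 0.

(K is a triangulation of the Möbius band.)

H_2 = 0.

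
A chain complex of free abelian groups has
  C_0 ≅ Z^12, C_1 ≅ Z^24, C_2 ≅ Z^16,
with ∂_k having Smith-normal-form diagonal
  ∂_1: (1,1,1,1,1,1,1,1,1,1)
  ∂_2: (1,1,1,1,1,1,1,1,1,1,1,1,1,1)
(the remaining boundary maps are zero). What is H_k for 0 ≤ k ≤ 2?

H_0: b_0 = 12 − 0 − 10 = 2; torsion from ∂_1 factors > 1: none. So H_0 ≅ Z^2.
H_1: b_1 = 24 − 10 − 14 = 0; torsion from ∂_2 factors > 1: none. So H_1 ≅ 0.
H_2: b_2 = 16 − 14 − 0 = 2; torsion from ∂_3 factors > 1: none. So H_2 ≅ Z^2.

H_0 ≅ Z^2,  H_1 = 0,  H_2 ≅ Z^2.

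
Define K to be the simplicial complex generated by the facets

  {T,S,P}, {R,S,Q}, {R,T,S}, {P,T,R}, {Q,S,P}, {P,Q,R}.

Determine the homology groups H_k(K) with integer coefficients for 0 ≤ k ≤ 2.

H_0 ≅ Z,  H_1 = 0,  H_2 ≅ Z.

K has 5 vertices, 9 edges, 6 triangles.
rank ∂_0 = 0, rank ∂_1 = 4 ⇒ b_0 = 5 − 0 − 4 = 1; all invariant factors of ∂_1 are 1 so no torsion. So H_0 = Z.
rank ∂_1 = 4, rank ∂_2 = 5 ⇒ b_1 = 9 − 4 − 5 = 0; all invariant factors of ∂_2 are 1 so no torsion. So H_1 = 0.
rank ∂_2 = 5, rank ∂_3 = 0 ⇒ b_2 = 6 − 5 − 0 = 1. So H_2 = Z.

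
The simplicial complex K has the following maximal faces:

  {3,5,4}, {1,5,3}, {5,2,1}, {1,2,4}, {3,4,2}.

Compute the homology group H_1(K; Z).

K has 5 vertices, 10 edges, 5 triangles.
rank ∂_1 = 4, rank ∂_2 = 5 ⇒ b_1 = 10 − 4 − 5 = 1; all invariant factors of ∂_2 are 1 so no torsion. So H_1 ≅ Z.

H_1 = Z.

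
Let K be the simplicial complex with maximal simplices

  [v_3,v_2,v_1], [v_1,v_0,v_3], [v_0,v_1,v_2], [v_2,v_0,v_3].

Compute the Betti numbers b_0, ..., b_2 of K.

Take the total order v_0 < v_1 < v_2 < v_3 on the vertex set. Then K (dimension 2) consists of the simplices:

  0-simplices (4): [v_0], [v_1], [v_2], [v_3]
  1-simplices (6): [v_0,v_1], [v_0,v_2], [v_0,v_3], [v_1,v_2], [v_1,v_3], [v_2,v_3]
  2-simplices (4): [v_0,v_1,v_2], [v_0,v_1,v_3], [v_0,v_2,v_3], [v_1,v_2,v_3]

Hence C_0 ≅ Z^4, C_1 ≅ Z^6, C_2 ≅ Z^4.

∂_1: C_1 → C_0 maps an edge to its endpoints' difference, ∂[p,q] = q − p. For instance
  ∂[v_1,v_3] = [v_3] − [v_1].
The 4×6 boundary matrix has rank 3 and Smith normal form diag(1,1,1).

Boundary ∂_2: C_2 → C_1 maps a triangle to the signed sum of its edges. For instance
  ∂[v_0,v_2,v_3] = [v_2,v_3] − [v_0,v_3] + [v_0,v_2],
  ∂[v_1,v_2,v_3] = [v_2,v_3] − [v_1,v_3] + [v_1,v_2].
The resulting 6×4 matrix has rank 3, and its Smith normal form has invariant factors (1,1,1).

From H_k ≅ ker(∂_k) / im(∂_{k+1}) we obtain:

  H_0: rank C_0 − rank ∂_1 = 4 − 3 = 1, and the invariant factors of ∂_1 are all 1, so H_0 ≅ Z.
  H_1: rank ker ∂_1 − rank ∂_2 = (6 − 3) − 3 = 0, and the invariant factors of ∂_2 are all 1, so H_1 ≅ 0.
  H_2: rank ker ∂_2 − rank ∂_3 = (4 − 3) − 0 = 1, and there is no ∂_3, so H_2 ≅ Z.

Hence the Betti numbers are b_0 = 1, b_1 = 0, b_2 = 1.

b_0 = 1, b_1 = 0, b_2 = 1.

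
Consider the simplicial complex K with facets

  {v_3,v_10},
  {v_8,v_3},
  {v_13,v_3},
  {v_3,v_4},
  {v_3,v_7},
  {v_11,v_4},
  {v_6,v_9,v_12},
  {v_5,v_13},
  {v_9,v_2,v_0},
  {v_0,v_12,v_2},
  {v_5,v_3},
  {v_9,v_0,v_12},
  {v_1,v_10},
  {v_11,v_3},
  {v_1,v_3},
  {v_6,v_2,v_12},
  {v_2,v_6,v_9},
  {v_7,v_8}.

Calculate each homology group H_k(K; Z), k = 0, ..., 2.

H_0 ≅ Z^2,  H_1 ≅ Z^4,  H_2 ≅ Z.

Take the total order v_0 < v_1 < v_2 < v_3 < v_4 < v_5 < v_6 < v_7 < v_8 < v_9 < v_10 < v_11 < v_12 < v_13 on the vertex set. Then K (dimension 2) consists of the simplices:

  0-simplices (14): [v_0], [v_1], [v_2], [v_3], [v_4], [v_5], [v_6], [v_7], [v_8], [v_9], [v_10], [v_11], [v_12], [v_13]
  1-simplices (21): (21 of them)
  2-simplices (6): [v_0,v_2,v_9], [v_0,v_2,v_12], [v_0,v_9,v_12], [v_2,v_6,v_9], [v_2,v_6,v_12], [v_6,v_9,v_12]

giving chain groups C_0 ≅ Z^14, C_1 ≅ Z^21, C_2 ≅ Z^6.

The boundary map ∂_1: C_1 → C_0 maps an edge to its endpoints' difference, ∂[p,q] = q − p.
The 14×21 boundary matrix has rank 12 and Smith normal form diag(1,1,1,1,1,1,1,1,1,1,1,1).

The boundary map ∂_2: C_2 → C_1 sends each 2-simplex [p,q,r] to [q,r] − [p,r] + [p,q]. For instance
  ∂[v_0,v_9,v_12] = [v_9,v_12] − [v_0,v_12] + [v_0,v_9],
  ∂[v_0,v_2,v_12] = [v_2,v_12] − [v_0,v_12] + [v_0,v_2].
The resulting 21×6 matrix has rank 5, and its Smith normal form has invariant factors (1,1,1,1,1).

From H_k ≅ ker(∂_k) / im(∂_{k+1}) we obtain:

  H_0: rank C_0 − rank ∂_1 = 14 − 12 = 2, and the invariant factors of ∂_1 are all 1, so H_0 = Z^2.
  H_1: rank ker ∂_1 − rank ∂_2 = (21 − 12) − 5 = 4, and the invariant factors of ∂_2 are all 1, so H_1 = Z^4.
  H_2: rank ker ∂_2 − rank ∂_3 = (6 − 5) − 0 = 1, and there is no ∂_3, so H_2 = Z.

As a check, the Euler characteristic is 14 − 21 + 6 = -1, which agrees with 2 − 4 + 1 = -1.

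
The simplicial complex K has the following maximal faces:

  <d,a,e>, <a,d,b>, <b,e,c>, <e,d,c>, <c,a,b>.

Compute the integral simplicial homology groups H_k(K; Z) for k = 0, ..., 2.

K has 5 vertices, 10 edges, 5 triangles.
rank ∂_0 = 0, rank ∂_1 = 4 ⇒ b_0 = 5 − 0 − 4 = 1; all invariant factors of ∂_1 are 1 so no torsion. So H_0 ≅ Z.
rank ∂_1 = 4, rank ∂_2 = 5 ⇒ b_1 = 10 − 4 − 5 = 1; all invariant factors of ∂_2 are 1 so no torsion. So H_1 ≅ Z.
rank ∂_2 = 5, rank ∂_3 = 0 ⇒ b_2 = 5 − 5 − 0 = 0. So H_2 ≅ 0.

H_0 = Z,  H_1 = Z,  H_2 = 0.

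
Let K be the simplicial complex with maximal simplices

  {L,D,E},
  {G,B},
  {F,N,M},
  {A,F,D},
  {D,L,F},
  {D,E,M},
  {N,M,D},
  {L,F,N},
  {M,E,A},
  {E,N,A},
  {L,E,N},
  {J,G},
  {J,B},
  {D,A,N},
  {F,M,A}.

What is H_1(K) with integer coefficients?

Order the vertices as A < B < D < E < F < G < J < L < M < N. Listing each simplex with vertices in this order, K has dimension 2 with simplices:

  0-simplices (10): A, B, D, E, F, G, J, L, M, N
  1-simplices (21): AD, AE, AF, AM, AN, BG, BJ, DE, DF, DL, DM, DN, EL, EM, EN, FL, FM, FN, GJ, LN, MN
  2-simplices (12): ADF, ADN, AEM, AEN, AFM, DEL, DEM, DFL, DMN, ELN, FLN, FMN

Hence C_0 ≅ Z^10, C_1 ≅ Z^21, C_2 ≅ Z^12.

Boundary ∂_1: C_1 → C_0 sends each edge [p,q] (with p < q) to q − p. For instance
  ∂AF = F − A.
The resulting 10×21 matrix has rank 8, and its Smith normal form has invariant factors (1,1,1,1,1,1,1,1).

The boundary map ∂_2: C_2 → C_1 acts by ∂[p,q,r] = [q,r] − [p,r] + [p,q]. For instance
  ∂ADN = DN − AN + AD,
  ∂AEN = EN − AN + AE.
The 21×12 boundary matrix has rank 12 and Smith normal form diag(1,1,1,1,1,1,1,1,1,1,1,2).

Now H_k = ker ∂_k / im ∂_{k+1}, so:

  H_1: rank ker ∂_1 − rank ∂_2 = (21 − 8) − 12 = 1, and ∂_2 has invariant factor 2 > 1, so H_1 = Z ⊕ Z/2Z.

(K is a triangulation of the disjoint union of the real projective plane RP^2 and the circle S^1.)

H_1 ≅ Z ⊕ Z/2Z.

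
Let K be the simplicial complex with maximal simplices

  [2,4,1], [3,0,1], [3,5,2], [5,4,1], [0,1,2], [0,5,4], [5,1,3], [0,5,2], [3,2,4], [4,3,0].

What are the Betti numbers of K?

b_0 = 1, b_1 = 0, b_2 = 0.

Order the vertices as 0 < 1 < 2 < 3 < 4 < 5. Listing each simplex with vertices in this order, K has dimension 2 with simplices:

  0-simplices (6): [0], [1], [2], [3], [4], [5]
  1-simplices (15): [0,1], [0,2], [0,3], [0,4], [0,5], [1,2], [1,3], [1,4], [1,5], [2,3], [2,4], [2,5], [3,4], [3,5], [4,5]
  2-simplices (10): [0,1,2], [0,1,3], [0,2,5], [0,3,4], [0,4,5], [1,2,4], [1,3,5], [1,4,5], [2,3,4], [2,3,5]

Hence C_0 ≅ Z^6, C_1 ≅ Z^15, C_2 ≅ Z^10.

The boundary map ∂_1: C_1 → C_0 sends each edge [p,q] (with p < q) to q − p. For instance
  ∂[0,5] = [5] − [0].
As a 6×15 matrix over Z this has rank 5, with invariant factors (1,1,1,1,1).

∂_2: C_2 → C_1 acts by ∂[p,q,r] = [q,r] − [p,r] + [p,q]. For instance
  ∂[0,2,5] = [2,5] − [0,5] + [0,2],
  ∂[0,3,4] = [3,4] − [0,4] + [0,3].
The 15×10 boundary matrix has rank 10 and Smith normal form diag(1,1,1,1,1,1,1,1,1,2).

From H_k ≅ ker(∂_k) / im(∂_{k+1}) we obtain:

  H_0: rank C_0 − rank ∂_1 = 6 − 5 = 1, and the invariant factors of ∂_1 are all 1, so H_0 ≅ Z.
  H_1: rank ker ∂_1 − rank ∂_2 = (15 − 5) − 10 = 0, and ∂_2 has invariant factor 2 > 1, so H_1 ≅ Z/2.
  H_2: rank ker ∂_2 − rank ∂_3 = (10 − 10) − 0 = 0, and there is no ∂_3, so H_2 ≅ 0.

As a check, the Euler characteristic is 6 − 15 + 10 = 1, which agrees with 1 − 0 + 0 = 1.

Hence the Betti numbers are b_0 = 1, b_1 = 0, b_2 = 0.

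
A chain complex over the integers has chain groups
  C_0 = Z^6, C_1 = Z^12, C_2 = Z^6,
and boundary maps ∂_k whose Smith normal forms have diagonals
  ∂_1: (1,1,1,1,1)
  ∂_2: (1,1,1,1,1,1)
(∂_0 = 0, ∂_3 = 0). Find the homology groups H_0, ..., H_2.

H_0 = Z,  H_1 = Z,  H_2 = 0.

H_0: b_0 = 6 − 0 − 5 = 1; torsion from ∂_1 factors > 1: none. So H_0 = Z.
H_1: b_1 = 12 − 5 − 6 = 1; torsion from ∂_2 factors > 1: none. So H_1 = Z.
H_2: b_2 = 6 − 6 − 0 = 0; torsion from ∂_3 factors > 1: none. So H_2 = 0.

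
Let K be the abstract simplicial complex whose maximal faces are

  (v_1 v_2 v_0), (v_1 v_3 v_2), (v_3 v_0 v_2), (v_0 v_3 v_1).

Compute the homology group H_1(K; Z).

H_1 ≅ 0.

Take the total order v_0 < v_1 < v_2 < v_3 on the vertex set. Then K (dimension 2) consists of the simplices:

  0-simplices (4): [v_0], [v_1], [v_2], [v_3]
  1-simplices (6): [v_0,v_1], [v_0,v_2], [v_0,v_3], [v_1,v_2], [v_1,v_3], [v_2,v_3]
  2-simplices (4): [v_0,v_1,v_2], [v_0,v_1,v_3], [v_0,v_2,v_3], [v_1,v_2,v_3]

so the chain groups are C_0 ≅ Z^4, C_1 ≅ Z^6, C_2 ≅ Z^4.

The boundary map ∂_1: C_1 → C_0 sends each edge [p,q] (with p < q) to q − p. For instance
  ∂[v_2,v_3] = [v_3] − [v_2].
As a 4×6 matrix over Z this has rank 3, with invariant factors (1,1,1).

The boundary map ∂_2: C_2 → C_1 acts by ∂[p,q,r] = [q,r] − [p,r] + [p,q]. For instance
  ∂[v_0,v_1,v_2] = [v_1,v_2] − [v_0,v_2] + [v_0,v_1],
  ∂[v_0,v_1,v_3] = [v_1,v_3] − [v_0,v_3] + [v_0,v_1].
As a 6×4 matrix over Z this has rank 3, with invariant factors (1,1,1).

Computing H_k = (kernel of ∂_k) / (image of ∂_{k+1}):

  H_1: rank ker ∂_1 − rank ∂_2 = (6 − 3) − 3 = 0, and the invariant factors of ∂_2 are all 1, so H_1 = 0.

(K is a triangulation of the 2-sphere S^2.)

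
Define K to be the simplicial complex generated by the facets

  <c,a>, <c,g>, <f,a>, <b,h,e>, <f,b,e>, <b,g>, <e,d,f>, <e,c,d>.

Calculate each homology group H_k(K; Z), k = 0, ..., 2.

Take the total order a < b < c < d < e < f < g < h on the vertex set. Then K (dimension 2) consists of the simplices:

  0-simplices (8): a, b, c, d, e, f, g, h
  1-simplices (13): ac, af, be, bf, bg, bh, cd, ce, cg, de, df, ef, eh
  2-simplices (4): bef, beh, cde, def

so the chain groups are C_0 ≅ Z^8, C_1 ≅ Z^13, C_2 ≅ Z^4.

The boundary map ∂_1: C_1 → C_0 maps an edge to its endpoints' difference, ∂[p,q] = q − p.
The resulting 8×13 matrix has rank 7, and its Smith normal form has invariant factors (1,1,1,1,1,1,1).

Boundary ∂_2: C_2 → C_1 acts by ∂[p,q,r] = [q,r] − [p,r] + [p,q]. For instance
  ∂def = ef − df + de,
  ∂beh = eh − bh + be.
The 13×4 boundary matrix has rank 4 and Smith normal form diag(1,1,1,1).

From H_k ≅ ker(∂_k) / im(∂_{k+1}) we obtain:

  H_0: rank C_0 − rank ∂_1 = 8 − 7 = 1, and the invariant factors of ∂_1 are all 1, so H_0 = Z.
  H_1: rank ker ∂_1 − rank ∂_2 = (13 − 7) − 4 = 2, and the invariant factors of ∂_2 are all 1, so H_1 = Z^2.
  H_2: rank ker ∂_2 − rank ∂_3 = (4 − 4) − 0 = 0, and there is no ∂_3, so H_2 = 0.

As a check, the Euler characteristic is 8 − 13 + 4 = -1, which agrees with 1 − 2 + 0 = -1.

H_0 = Z,  H_1 = Z^2,  H_2 = 0.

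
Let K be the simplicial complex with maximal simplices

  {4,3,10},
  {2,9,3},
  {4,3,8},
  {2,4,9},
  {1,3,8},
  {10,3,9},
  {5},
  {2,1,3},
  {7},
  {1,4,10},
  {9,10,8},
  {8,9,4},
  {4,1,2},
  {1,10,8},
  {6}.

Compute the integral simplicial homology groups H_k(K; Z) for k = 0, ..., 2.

Fix the vertex order 1 < 2 < 3 < 4 < 5 < 6 < 7 < 8 < 9 < 10 and write every simplex with vertices in increasing order. Then dim K = 2 and the simplices of K are:

  0-simplices (10): [1], [2], [3], [4], [5], [6], [7], [8], [9], [10]
  1-simplices (18): [1,2], [1,3], [1,4], [1,8], [1,10], [2,3], [2,4], [2,9], [3,4], [3,8], [3,9], [3,10], [4,8], [4,9], [4,10], [8,9], [8,10], [9,10]
  2-simplices (12): [1,2,3], [1,2,4], [1,3,8], [1,4,10], [1,8,10], [2,3,9], [2,4,9], [3,4,8], [3,4,10], [3,9,10], [4,8,9], [8,9,10]

Hence C_0 ≅ Z^10, C_1 ≅ Z^18, C_2 ≅ Z^12.

The boundary map ∂_1: C_1 → C_0 is given by ∂[p,q] = [q] − [p]. For instance
  ∂[1,3] = [3] − [1].
This gives a 10×18 integer matrix of rank 6; reducing to Smith normal form yields diagonal entries (1,1,1,1,1,1).

The boundary map ∂_2: C_2 → C_1 acts by ∂[p,q,r] = [q,r] − [p,r] + [p,q]. For instance
  ∂[3,4,10] = [4,10] − [3,10] + [3,4],
  ∂[3,4,8] = [4,8] − [3,8] + [3,4].
The resulting 18×12 matrix has rank 12, and its Smith normal form has invariant factors (1,1,1,1,1,1,1,1,1,1,1,2).

From H_k ≅ ker(∂_k) / im(∂_{k+1}) we obtain:

  H_0: rank C_0 − rank ∂_1 = 10 − 6 = 4, and the invariant factors of ∂_1 are all 1, so H_0 ≅ Z^4.
  H_1: rank ker ∂_1 − rank ∂_2 = (18 − 6) − 12 = 0, and ∂_2 has invariant factor 2 > 1, so H_1 ≅ Z/2.
  H_2: rank ker ∂_2 − rank ∂_3 = (12 − 12) − 0 = 0, and there is no ∂_3, so H_2 ≅ 0.

(K is a triangulation of the disjoint union of a set of 3 points and the real projective plane RP^2.)

H_0 ≅ Z^4,  H_1 ≅ Z/2,  H_2 = 0.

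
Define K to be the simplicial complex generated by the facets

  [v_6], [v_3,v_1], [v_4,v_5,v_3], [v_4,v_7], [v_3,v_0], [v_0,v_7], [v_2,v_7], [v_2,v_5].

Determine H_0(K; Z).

Fix the vertex order v_0 < v_1 < v_2 < v_3 < v_4 < v_5 < v_6 < v_7 and write every simplex with vertices in increasing order. Then dim K = 2 and the simplices of K are:

  0-simplices (8): [v_0], [v_1], [v_2], [v_3], [v_4], [v_5], [v_6], [v_7]
  1-simplices (9): [v_0,v_3], [v_0,v_7], [v_1,v_3], [v_2,v_5], [v_2,v_7], [v_3,v_4], [v_3,v_5], [v_4,v_5], [v_4,v_7]
  2-simplices (1): [v_3,v_4,v_5]

so the chain groups are C_0 ≅ Z^8, C_1 ≅ Z^9, C_2 ≅ Z^1.

Boundary ∂_1: C_1 → C_0 is given by ∂[p,q] = [q] − [p].
The 8×9 boundary matrix has rank 6 and Smith normal form diag(1,1,1,1,1,1).

Boundary ∂_2: C_2 → C_1 sends each 2-simplex [p,q,r] to [q,r] − [p,r] + [p,q]. For instance
  ∂[v_3,v_4,v_5] = [v_4,v_5] − [v_3,v_5] + [v_3,v_4].
The resulting 9×1 matrix has rank 1, and its Smith normal form has invariant factors (1).

From H_k ≅ ker(∂_k) / im(∂_{k+1}) we obtain:

  H_0: rank C_0 − rank ∂_1 = 8 − 6 = 2, and the invariant factors of ∂_1 are all 1, so H_0 ≅ Z^2.

H_0 ≅ Z^2.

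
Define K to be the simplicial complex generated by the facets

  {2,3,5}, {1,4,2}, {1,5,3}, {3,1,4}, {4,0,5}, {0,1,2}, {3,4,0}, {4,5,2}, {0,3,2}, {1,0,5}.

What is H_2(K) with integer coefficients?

K has 6 vertices, 15 edges, 10 triangles.
rank ∂_2 = 10, rank ∂_3 = 0 ⇒ b_2 = 10 − 10 − 0 = 0. So H_2 = 0.

H_2 ≅ 0.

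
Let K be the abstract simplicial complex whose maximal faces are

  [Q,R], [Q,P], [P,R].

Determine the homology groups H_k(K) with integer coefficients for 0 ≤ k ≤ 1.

H_0 = Z,  H_1 = Z.

Order the vertices as P < Q < R. Listing each simplex with vertices in this order, K has dimension 1 with simplices:

  0-simplices (3): P, Q, R
  1-simplices (3): PQ, PR, QR

so the chain groups are C_0 ≅ Z^3, C_1 ≅ Z^3.

The boundary map ∂_1: C_1 → C_0 is given by ∂[p,q] = [q] − [p].
As a 3×3 matrix over Z this has rank 2, with invariant factors (1,1).

Reading off H_k = ker ∂_k / im ∂_{k+1}:

  H_0: rank C_0 − rank ∂_1 = 3 − 2 = 1, and the invariant factors of ∂_1 are all 1, so H_0 ≅ Z.
  H_1: rank ker ∂_1 − rank ∂_2 = (3 − 2) − 0 = 1, and there is no ∂_2, so H_1 ≅ Z.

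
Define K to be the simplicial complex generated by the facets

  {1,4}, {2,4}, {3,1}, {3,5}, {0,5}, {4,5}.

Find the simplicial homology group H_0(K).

Fix the vertex order 0 < 1 < 2 < 3 < 4 < 5 and write every simplex with vertices in increasing order. Then dim K = 1 and the simplices of K are:

  0-simplices (6): [0], [1], [2], [3], [4], [5]
  1-simplices (6): [0,5], [1,3], [1,4], [2,4], [3,5], [4,5]

giving chain groups C_0 ≅ Z^6, C_1 ≅ Z^6.

The boundary map ∂_1: C_1 → C_0 maps an edge to its endpoints' difference, ∂[p,q] = q − p. For instance
  ∂[2,4] = [4] − [2].
The 6×6 boundary matrix has rank 5 and Smith normal form diag(1,1,1,1,1).

From H_k ≅ ker(∂_k) / im(∂_{k+1}) we obtain:

  H_0: rank C_0 − rank ∂_1 = 6 − 5 = 1, and the invariant factors of ∂_1 are all 1, so H_0 = Z.

H_0 ≅ Z.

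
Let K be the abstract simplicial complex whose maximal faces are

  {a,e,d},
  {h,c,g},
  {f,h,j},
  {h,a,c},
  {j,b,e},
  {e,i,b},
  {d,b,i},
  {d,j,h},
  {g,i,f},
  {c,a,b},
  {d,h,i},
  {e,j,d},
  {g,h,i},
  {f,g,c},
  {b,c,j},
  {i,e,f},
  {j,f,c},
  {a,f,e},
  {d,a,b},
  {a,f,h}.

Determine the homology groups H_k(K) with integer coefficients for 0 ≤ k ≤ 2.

Take the total order a < b < c < d < e < f < g < h < i < j on the vertex set. Then K (dimension 2) consists of the simplices:

  0-simplices (10): a, b, c, d, e, f, g, h, i, j
  1-simplices (30): ab, ac, ad, ae, af, ah, bc, bd, be, bi, bj, cf, cg, ch, cj, de, dh, di, dj, ef, ei, ej, fg, fh, fi, fj, gh, gi, hi, hj
  2-simplices (20): abc, abd, ach, ade, aef, afh, bcj, bdi, bei, bej, cfg, cfj, cgh, dej, dhi, dhj, efi, fgi, fhj, ghi

giving chain groups C_0 ≅ Z^10, C_1 ≅ Z^30, C_2 ≅ Z^20.

∂_1: C_1 → C_0 sends each edge [p,q] (with p < q) to q − p.
This gives a 10×30 integer matrix of rank 9; reducing to Smith normal form yields diagonal entries (1,1,1,1,1,1,1,1,1).

The boundary map ∂_2: C_2 → C_1 maps a triangle to the signed sum of its edges. For instance
  ∂cfj = fj − cj + cf,
  ∂cfg = fg − cg + cf.
The resulting 30×20 matrix has rank 20, and its Smith normal form has invariant factors (1,1,1,1,1,1,1,1,1,1,1,1,1,1,1,1,1,1,1,2).

Reading off H_k = ker ∂_k / im ∂_{k+1}:

  H_0: rank C_0 − rank ∂_1 = 10 − 9 = 1, and the invariant factors of ∂_1 are all 1, so H_0 ≅ Z.
  H_1: rank ker ∂_1 − rank ∂_2 = (30 − 9) − 20 = 1, and ∂_2 has invariant factor 2 > 1, so H_1 ≅ Z × Z/2.
  H_2: rank ker ∂_2 − rank ∂_3 = (20 − 20) − 0 = 0, and there is no ∂_3, so H_2 ≅ 0.

As a check, the Euler characteristic is 10 − 30 + 20 = 0, which agrees with 1 − 1 + 0 = 0.

H_0 = Z,  H_1 = Z × Z/2,  H_2 = 0.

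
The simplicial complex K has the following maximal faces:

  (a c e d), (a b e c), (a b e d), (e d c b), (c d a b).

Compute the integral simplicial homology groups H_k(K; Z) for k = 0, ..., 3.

H_0 ≅ Z,  H_1 = 0,  H_2 = 0,  H_3 ≅ Z.

Take the total order a < b < c < d < e on the vertex set. Then K (dimension 3) consists of the simplices:

  0-simplices (5): a, b, c, d, e
  1-simplices (10): ab, ac, ad, ae, bc, bd, be, cd, ce, de
  2-simplices (10): abc, abd, abe, acd, ace, ade, bcd, bce, bde, cde
  3-simplices (5): abcd, abce, abde, acde, bcde

so the chain groups are C_0 ≅ Z^5, C_1 ≅ Z^10, C_2 ≅ Z^10, C_3 ≅ Z^5.

The boundary map ∂_1: C_1 → C_0 is given by ∂[p,q] = [q] − [p].
This gives a 5×10 integer matrix of rank 4; reducing to Smith normal form yields diagonal entries (1,1,1,1).

Boundary ∂_2: C_2 → C_1 maps a triangle to the signed sum of its edges. For instance
  ∂acd = cd − ad + ac,
  ∂ade = de − ae + ad.
This gives a 10×10 integer matrix of rank 6; reducing to Smith normal form yields diagonal entries (1,1,1,1,1,1).

Boundary ∂_3: C_3 → C_2 sends each 3-simplex σ to the alternating sum Σ_i (−1)^i (σ with its i-th vertex removed). For instance
  ∂acde = cde − ade + ace − acd,
  ∂bcde = cde − bde + bce − bcd.
The 10×5 boundary matrix has rank 4 and Smith normal form diag(1,1,1,1).

From H_k ≅ ker(∂_k) / im(∂_{k+1}) we obtain:

  H_0: rank C_0 − rank ∂_1 = 5 − 4 = 1, and the invariant factors of ∂_1 are all 1, so H_0 ≅ Z.
  H_1: rank ker ∂_1 − rank ∂_2 = (10 − 4) − 6 = 0, and the invariant factors of ∂_2 are all 1, so H_1 ≅ 0.
  H_2: rank ker ∂_2 − rank ∂_3 = (10 − 6) − 4 = 0, and the invariant factors of ∂_3 are all 1, so H_2 ≅ 0.
  H_3: rank ker ∂_3 − rank ∂_4 = (5 − 4) − 0 = 1, and there is no ∂_4, so H_3 ≅ Z.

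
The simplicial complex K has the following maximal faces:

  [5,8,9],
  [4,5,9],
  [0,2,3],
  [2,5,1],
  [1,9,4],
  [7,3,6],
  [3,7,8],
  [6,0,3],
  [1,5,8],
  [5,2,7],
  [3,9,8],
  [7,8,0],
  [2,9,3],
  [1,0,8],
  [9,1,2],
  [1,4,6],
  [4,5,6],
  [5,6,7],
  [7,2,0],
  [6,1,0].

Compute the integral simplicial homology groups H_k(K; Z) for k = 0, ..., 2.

H_0 = Z,  H_1 = Z ⊕ Z/2,  H_2 = 0.

We work with the vertex ordering 0 < 1 < 2 < 3 < 4 < 5 < 6 < 7 < 8 < 9. The simplices of K, each written with vertices in increasing order, are:

  0-simplices (10): [0], [1], [2], [3], [4], [5], [6], [7], [8], [9]
  1-simplices (30): (30 of them)
  2-simplices (20): (20 of them)

giving chain groups C_0 ≅ Z^10, C_1 ≅ Z^30, C_2 ≅ Z^20.

Boundary ∂_1: C_1 → C_0 maps an edge to its endpoints' difference, ∂[p,q] = q − p. For instance
  ∂[3,6] = [6] − [3].
The 10×30 boundary matrix has rank 9 and Smith normal form diag(1,1,1,1,1,1,1,1,1).

Boundary ∂_2: C_2 → C_1 maps a triangle to the signed sum of its edges. For instance
  ∂[2,5,7] = [5,7] − [2,7] + [2,5],
  ∂[0,1,6] = [1,6] − [0,6] + [0,1].
This gives a 30×20 integer matrix of rank 20; reducing to Smith normal form yields diagonal entries (1,1,1,1,1,1,1,1,1,1,1,1,1,1,1,1,1,1,1,2).

From H_k ≅ ker(∂_k) / im(∂_{k+1}) we obtain:

  H_0: rank C_0 − rank ∂_1 = 10 − 9 = 1, and the invariant factors of ∂_1 are all 1, so H_0 ≅ Z.
  H_1: rank ker ∂_1 − rank ∂_2 = (30 − 9) − 20 = 1, and ∂_2 has invariant factor 2 > 1, so H_1 ≅ Z ⊕ Z/2.
  H_2: rank ker ∂_2 − rank ∂_3 = (20 − 20) − 0 = 0, and there is no ∂_3, so H_2 ≅ 0.

As a check, the Euler characteristic is 10 − 30 + 20 = 0, which agrees with 1 − 1 + 0 = 0.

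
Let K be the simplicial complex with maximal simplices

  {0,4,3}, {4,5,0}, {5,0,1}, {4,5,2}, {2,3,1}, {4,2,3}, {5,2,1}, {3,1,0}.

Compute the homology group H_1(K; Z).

Order the vertices as 0 < 1 < 2 < 3 < 4 < 5. Listing each simplex with vertices in this order, K has dimension 2 with simplices:

  0-simplices (6): [0], [1], [2], [3], [4], [5]
  1-simplices (12): [0,1], [0,3], [0,4], [0,5], [1,2], [1,3], [1,5], [2,3], [2,4], [2,5], [3,4], [4,5]
  2-simplices (8): [0,1,3], [0,1,5], [0,3,4], [0,4,5], [1,2,3], [1,2,5], [2,3,4], [2,4,5]

Hence C_0 ≅ Z^6, C_1 ≅ Z^12, C_2 ≅ Z^8.

Boundary ∂_1: C_1 → C_0 maps an edge to its endpoints' difference, ∂[p,q] = q − p.
As a 6×12 matrix over Z this has rank 5, with invariant factors (1,1,1,1,1).

∂_2: C_2 → C_1 acts by ∂[p,q,r] = [q,r] − [p,r] + [p,q]. For instance
  ∂[1,2,3] = [2,3] − [1,3] + [1,2],
  ∂[1,2,5] = [2,5] − [1,5] + [1,2].
The resulting 12×8 matrix has rank 7, and its Smith normal form has invariant factors (1,1,1,1,1,1,1).

From H_k ≅ ker(∂_k) / im(∂_{k+1}) we obtain:

  H_1: rank ker ∂_1 − rank ∂_2 = (12 − 5) − 7 = 0, and the invariant factors of ∂_2 are all 1, so H_1 = 0.

H_1 ≅ 0.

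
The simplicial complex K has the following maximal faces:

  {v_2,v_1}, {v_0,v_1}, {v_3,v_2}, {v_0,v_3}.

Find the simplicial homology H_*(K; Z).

Order the vertices as v_0 < v_1 < v_2 < v_3. Listing each simplex with vertices in this order, K has dimension 1 with simplices:

  0-simplices (4): [v_0], [v_1], [v_2], [v_3]
  1-simplices (4): [v_0,v_1], [v_0,v_3], [v_1,v_2], [v_2,v_3]

giving chain groups C_0 ≅ Z^4, C_1 ≅ Z^4.

Boundary ∂_1: C_1 → C_0 sends each edge [p,q] (with p < q) to q − p.
The 4×4 boundary matrix has rank 3 and Smith normal form diag(1,1,1).

Now H_k = ker ∂_k / im ∂_{k+1}, so:

  H_0: rank C_0 − rank ∂_1 = 4 − 3 = 1, and the invariant factors of ∂_1 are all 1, so H_0 = Z.
  H_1: rank ker ∂_1 − rank ∂_2 = (4 − 3) − 0 = 1, and there is no ∂_2, so H_1 = Z.

As a check, the Euler characteristic is 4 − 4 = 0, which agrees with 1 − 1 = 0.

H_0 = Z,  H_1 = Z.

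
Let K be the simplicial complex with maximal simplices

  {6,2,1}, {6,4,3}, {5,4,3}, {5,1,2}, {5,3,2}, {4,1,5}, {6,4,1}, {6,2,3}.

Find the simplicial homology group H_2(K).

Fix the vertex order 1 < 2 < 3 < 4 < 5 < 6 and write every simplex with vertices in increasing order. Then dim K = 2 and the simplices of K are:

  0-simplices (6): [1], [2], [3], [4], [5], [6]
  1-simplices (12): [1,2], [1,4], [1,5], [1,6], [2,3], [2,5], [2,6], [3,4], [3,5], [3,6], [4,5], [4,6]
  2-simplices (8): [1,2,5], [1,2,6], [1,4,5], [1,4,6], [2,3,5], [2,3,6], [3,4,5], [3,4,6]

giving chain groups C_0 ≅ Z^6, C_1 ≅ Z^12, C_2 ≅ Z^8.

Boundary ∂_1: C_1 → C_0 maps an edge to its endpoints' difference, ∂[p,q] = q − p. For instance
  ∂[1,4] = [4] − [1].
The resulting 6×12 matrix has rank 5, and its Smith normal form has invariant factors (1,1,1,1,1).

∂_2: C_2 → C_1 maps a triangle to the signed sum of its edges. For instance
  ∂[2,3,6] = [3,6] − [2,6] + [2,3],
  ∂[3,4,5] = [4,5] − [3,5] + [3,4].
This gives a 12×8 integer matrix of rank 7; reducing to Smith normal form yields diagonal entries (1,1,1,1,1,1,1).

From H_k ≅ ker(∂_k) / im(∂_{k+1}) we obtain:

  H_2: rank ker ∂_2 − rank ∂_3 = (8 − 7) − 0 = 1, and there is no ∂_3, so H_2 ≅ Z.

(K is a triangulation of the 2-sphere S^2.)

H_2 ≅ Z.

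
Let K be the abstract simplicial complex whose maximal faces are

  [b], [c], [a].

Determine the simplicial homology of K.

H_0 = Z^3.

Order the vertices as a < b < c. Listing each simplex with vertices in this order, K has dimension 0 with simplices:

  0-simplices (3): a, b, c

so the chain groups are C_0 ≅ Z^3.

Computing H_k = (kernel of ∂_k) / (image of ∂_{k+1}):

  H_0: rank C_0 − rank ∂_1 = 3 − 0 = 3, and there is no ∂_1, so H_0 ≅ Z^3.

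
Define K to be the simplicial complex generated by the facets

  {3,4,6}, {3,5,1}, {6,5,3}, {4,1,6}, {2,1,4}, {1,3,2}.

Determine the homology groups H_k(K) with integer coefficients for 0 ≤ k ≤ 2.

Order the vertices as 1 < 2 < 3 < 4 < 5 < 6. Listing each simplex with vertices in this order, K has dimension 2 with simplices:

  0-simplices (6): [1], [2], [3], [4], [5], [6]
  1-simplices (12): [1,2], [1,3], [1,4], [1,5], [1,6], [2,3], [2,4], [3,4], [3,5], [3,6], [4,6], [5,6]
  2-simplices (6): [1,2,3], [1,2,4], [1,3,5], [1,4,6], [3,4,6], [3,5,6]

so the chain groups are C_0 ≅ Z^6, C_1 ≅ Z^12, C_2 ≅ Z^6.

∂_1: C_1 → C_0 is given by ∂[p,q] = [q] − [p]. For instance
  ∂[1,2] = [2] − [1].
As a 6×12 matrix over Z this has rank 5, with invariant factors (1,1,1,1,1).

The boundary map ∂_2: C_2 → C_1 acts by ∂[p,q,r] = [q,r] − [p,r] + [p,q]. For instance
  ∂[1,4,6] = [4,6] − [1,6] + [1,4],
  ∂[1,3,5] = [3,5] − [1,5] + [1,3].
The 12×6 boundary matrix has rank 6 and Smith normal form diag(1,1,1,1,1,1).

From H_k ≅ ker(∂_k) / im(∂_{k+1}) we obtain:

  H_0: rank C_0 − rank ∂_1 = 6 − 5 = 1, and the invariant factors of ∂_1 are all 1, so H_0 = Z.
  H_1: rank ker ∂_1 − rank ∂_2 = (12 − 5) − 6 = 1, and the invariant factors of ∂_2 are all 1, so H_1 = Z.
  H_2: rank ker ∂_2 − rank ∂_3 = (6 − 6) − 0 = 0, and there is no ∂_3, so H_2 = 0.

As a check, the Euler characteristic is 6 − 12 + 6 = 0, which agrees with 1 − 1 + 0 = 0.

H_0 = Z,  H_1 = Z,  H_2 = 0.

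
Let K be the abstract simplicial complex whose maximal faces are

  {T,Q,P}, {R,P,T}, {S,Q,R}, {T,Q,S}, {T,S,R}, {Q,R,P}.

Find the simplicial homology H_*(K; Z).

H_0 = Z,  H_1 = 0,  H_2 = Z.

K has 5 vertices, 9 edges, 6 triangles.
rank ∂_0 = 0, rank ∂_1 = 4 ⇒ b_0 = 5 − 0 − 4 = 1; all invariant factors of ∂_1 are 1 so no torsion. So H_0 = Z.
rank ∂_1 = 4, rank ∂_2 = 5 ⇒ b_1 = 9 − 4 − 5 = 0; all invariant factors of ∂_2 are 1 so no torsion. So H_1 = 0.
rank ∂_2 = 5, rank ∂_3 = 0 ⇒ b_2 = 6 − 5 − 0 = 1. So H_2 = Z.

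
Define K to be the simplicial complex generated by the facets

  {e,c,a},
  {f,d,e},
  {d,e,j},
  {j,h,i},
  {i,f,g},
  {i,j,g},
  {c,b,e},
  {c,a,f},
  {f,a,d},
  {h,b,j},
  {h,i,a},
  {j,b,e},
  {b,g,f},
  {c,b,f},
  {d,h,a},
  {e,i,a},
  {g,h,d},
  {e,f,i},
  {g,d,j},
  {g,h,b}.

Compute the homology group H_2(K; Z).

H_2 = 0.

Order the vertices as a < b < c < d < e < f < g < h < i < j. Listing each simplex with vertices in this order, K has dimension 2 with simplices:

  0-simplices (10): a, b, c, d, e, f, g, h, i, j
  1-simplices (30): ac, ad, ae, af, ah, ai, bc, be, bf, bg, bh, bj, ce, cf, de, df, dg, dh, dj, ef, ei, ej, fg, fi, gh, gi, gj, hi, hj, ij
  2-simplices (20): ace, acf, adf, adh, aei, ahi, bce, bcf, bej, bfg, bgh, bhj, def, dej, dgh, dgj, efi, fgi, gij, hij

Hence C_0 ≅ Z^10, C_1 ≅ Z^30, C_2 ≅ Z^20.

Boundary ∂_1: C_1 → C_0 maps an edge to its endpoints' difference, ∂[p,q] = q − p. For instance
  ∂bg = g − b.
As a 10×30 matrix over Z this has rank 9, with invariant factors (1,1,1,1,1,1,1,1,1).

The boundary map ∂_2: C_2 → C_1 acts by ∂[p,q,r] = [q,r] − [p,r] + [p,q]. For instance
  ∂adh = dh − ah + ad,
  ∂bfg = fg − bg + bf.
The resulting 30×20 matrix has rank 20, and its Smith normal form has invariant factors (1,1,1,1,1,1,1,1,1,1,1,1,1,1,1,1,1,1,1,2).

Reading off H_k = ker ∂_k / im ∂_{k+1}:

  H_2: rank ker ∂_2 − rank ∂_3 = (20 − 20) − 0 = 0, and there is no ∂_3, so H_2 ≅ 0.

(K is a triangulation of the Klein bottle.)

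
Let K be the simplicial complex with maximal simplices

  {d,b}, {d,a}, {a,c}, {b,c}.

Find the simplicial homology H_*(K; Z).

Take the total order a < b < c < d on the vertex set. Then K (dimension 1) consists of the simplices:

  0-simplices (4): a, b, c, d
  1-simplices (4): ac, ad, bc, bd

Hence C_0 ≅ Z^4, C_1 ≅ Z^4.

The boundary map ∂_1: C_1 → C_0 is given by ∂[p,q] = [q] − [p]. For instance
  ∂bd = d − b.
The resulting 4×4 matrix has rank 3, and its Smith normal form has invariant factors (1,1,1).

Reading off H_k = ker ∂_k / im ∂_{k+1}:

  H_0: rank C_0 − rank ∂_1 = 4 − 3 = 1, and the invariant factors of ∂_1 are all 1, so H_0 = Z.
  H_1: rank ker ∂_1 − rank ∂_2 = (4 − 3) − 0 = 1, and there is no ∂_2, so H_1 = Z.

H_0 = Z,  H_1 = Z.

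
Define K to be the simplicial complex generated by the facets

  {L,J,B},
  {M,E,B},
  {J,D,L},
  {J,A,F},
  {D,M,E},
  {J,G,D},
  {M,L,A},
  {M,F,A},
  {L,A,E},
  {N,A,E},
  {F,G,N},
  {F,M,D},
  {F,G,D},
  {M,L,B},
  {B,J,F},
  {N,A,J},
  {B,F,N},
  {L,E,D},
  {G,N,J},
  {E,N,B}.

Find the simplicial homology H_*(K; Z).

Take the total order A < B < D < E < F < G < J < L < M < N on the vertex set. Then K (dimension 2) consists of the simplices:

  0-simplices (10): A, B, D, E, F, G, J, L, M, N
  1-simplices (30): AE, AF, AJ, AL, AM, AN, BE, BF, BJ, BL, BM, BN, DE, DF, DG, DJ, DL, DM, EL, EM, EN, FG, FJ, FM, FN, GJ, GN, JL, JN, LM
  2-simplices (20): AEL, AEN, AFJ, AFM, AJN, ALM, BEM, BEN, BFJ, BFN, BJL, BLM, DEL, DEM, DFG, DFM, DGJ, DJL, FGN, GJN

giving chain groups C_0 ≅ Z^10, C_1 ≅ Z^30, C_2 ≅ Z^20.

Boundary ∂_1: C_1 → C_0 sends each edge [p,q] (with p < q) to q − p.
The resulting 10×30 matrix has rank 9, and its Smith normal form has invariant factors (1,1,1,1,1,1,1,1,1).

Boundary ∂_2: C_2 → C_1 maps a triangle to the signed sum of its edges. For instance
  ∂AJN = JN − AN + AJ,
  ∂BEM = EM − BM + BE.
The 30×20 boundary matrix has rank 20 and Smith normal form diag(1,1,1,1,1,1,1,1,1,1,1,1,1,1,1,1,1,1,1,2).

Reading off H_k = ker ∂_k / im ∂_{k+1}:

  H_0: rank C_0 − rank ∂_1 = 10 − 9 = 1, and the invariant factors of ∂_1 are all 1, so H_0 ≅ Z.
  H_1: rank ker ∂_1 − rank ∂_2 = (30 − 9) − 20 = 1, and ∂_2 has invariant factor 2 > 1, so H_1 ≅ Z ⊕ Z_2.
  H_2: rank ker ∂_2 − rank ∂_3 = (20 − 20) − 0 = 0, and there is no ∂_3, so H_2 ≅ 0.

As a check, the Euler characteristic is 10 − 30 + 20 = 0, which agrees with 1 − 1 + 0 = 0.

H_0 ≅ Z,  H_1 ≅ Z ⊕ Z_2,  H_2 = 0.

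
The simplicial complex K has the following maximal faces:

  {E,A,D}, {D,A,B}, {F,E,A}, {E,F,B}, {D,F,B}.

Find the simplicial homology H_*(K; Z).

H_0 = Z,  H_1 = Z,  H_2 = 0.

Order the vertices as A < B < D < E < F. Listing each simplex with vertices in this order, K has dimension 2 with simplices:

  0-simplices (5): A, B, D, E, F
  1-simplices (10): AB, AD, AE, AF, BD, BE, BF, DE, DF, EF
  2-simplices (5): ABD, ADE, AEF, BDF, BEF

so the chain groups are C_0 ≅ Z^5, C_1 ≅ Z^10, C_2 ≅ Z^5.

The boundary map ∂_1: C_1 → C_0 sends each edge [p,q] (with p < q) to q − p.
The resulting 5×10 matrix has rank 4, and its Smith normal form has invariant factors (1,1,1,1).

The boundary map ∂_2: C_2 → C_1 sends each 2-simplex [p,q,r] to [q,r] − [p,r] + [p,q]. For instance
  ∂ADE = DE − AE + AD,
  ∂AEF = EF − AF + AE.
As a 10×5 matrix over Z this has rank 5, with invariant factors (1,1,1,1,1).

From H_k ≅ ker(∂_k) / im(∂_{k+1}) we obtain:

  H_0: rank C_0 − rank ∂_1 = 5 − 4 = 1, and the invariant factors of ∂_1 are all 1, so H_0 = Z.
  H_1: rank ker ∂_1 − rank ∂_2 = (10 − 4) − 5 = 1, and the invariant factors of ∂_2 are all 1, so H_1 = Z.
  H_2: rank ker ∂_2 − rank ∂_3 = (5 − 5) − 0 = 0, and there is no ∂_3, so H_2 = 0.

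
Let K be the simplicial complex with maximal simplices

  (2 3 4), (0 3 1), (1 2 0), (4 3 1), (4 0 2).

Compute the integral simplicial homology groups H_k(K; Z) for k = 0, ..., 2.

We work with the vertex ordering 0 < 1 < 2 < 3 < 4. The simplices of K, each written with vertices in increasing order, are:

  0-simplices (5): [0], [1], [2], [3], [4]
  1-simplices (10): [0,1], [0,2], [0,3], [0,4], [1,2], [1,3], [1,4], [2,3], [2,4], [3,4]
  2-simplices (5): [0,1,2], [0,1,3], [0,2,4], [1,3,4], [2,3,4]

Hence C_0 ≅ Z^5, C_1 ≅ Z^10, C_2 ≅ Z^5.

Boundary ∂_1: C_1 → C_0 is given by ∂[p,q] = [q] − [p].
This gives a 5×10 integer matrix of rank 4; reducing to Smith normal form yields diagonal entries (1,1,1,1).

∂_2: C_2 → C_1 acts by ∂[p,q,r] = [q,r] − [p,r] + [p,q]. For instance
  ∂[0,1,3] = [1,3] − [0,3] + [0,1],
  ∂[0,1,2] = [1,2] − [0,2] + [0,1].
As a 10×5 matrix over Z this has rank 5, with invariant factors (1,1,1,1,1).

From H_k ≅ ker(∂_k) / im(∂_{k+1}) we obtain:

  H_0: rank C_0 − rank ∂_1 = 5 − 4 = 1, and the invariant factors of ∂_1 are all 1, so H_0 ≅ Z.
  H_1: rank ker ∂_1 − rank ∂_2 = (10 − 4) − 5 = 1, and the invariant factors of ∂_2 are all 1, so H_1 ≅ Z.
  H_2: rank ker ∂_2 − rank ∂_3 = (5 − 5) − 0 = 0, and there is no ∂_3, so H_2 ≅ 0.

As a check, the Euler characteristic is 5 − 10 + 5 = 0, which agrees with 1 − 1 + 0 = 0.
(K is a triangulation of the Möbius band.)

H_0 = Z,  H_1 = Z,  H_2 = 0.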